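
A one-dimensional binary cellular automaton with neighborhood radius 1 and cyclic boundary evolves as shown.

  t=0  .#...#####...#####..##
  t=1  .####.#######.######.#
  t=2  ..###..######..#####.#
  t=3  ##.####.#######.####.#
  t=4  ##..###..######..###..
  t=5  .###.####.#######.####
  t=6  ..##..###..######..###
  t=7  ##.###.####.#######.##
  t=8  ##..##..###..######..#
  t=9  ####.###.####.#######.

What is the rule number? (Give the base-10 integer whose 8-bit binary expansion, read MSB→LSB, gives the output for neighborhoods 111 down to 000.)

  nb ###: next=#  (t=0,i=6, bit7=1)
  nb ##.: next=#  (t=0,i=9, bit6=1)
  nb #.#: next=.  (t=0,i=0, bit5=0)
  nb #..: next=#  (t=0,i=2, bit4=1)
  nb .##: next=.  (t=0,i=5, bit3=0)
  nb .#.: next=#  (t=0,i=1, bit2=1)
  nb ..#: next=#  (t=0,i=4, bit1=1)
  nb ...: next=#  (t=0,i=3, bit0=1)
  bits 11010111 = 215

215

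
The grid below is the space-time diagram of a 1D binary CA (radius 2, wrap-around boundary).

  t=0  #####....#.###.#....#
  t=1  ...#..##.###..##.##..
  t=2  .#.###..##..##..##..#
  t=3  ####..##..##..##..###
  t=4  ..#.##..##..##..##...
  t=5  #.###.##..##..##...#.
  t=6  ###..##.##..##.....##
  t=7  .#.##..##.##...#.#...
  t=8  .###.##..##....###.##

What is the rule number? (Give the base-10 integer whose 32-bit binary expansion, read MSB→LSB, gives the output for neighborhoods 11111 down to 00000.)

1325207090

  ##### -> .   bit 31 = 0  t=0,i=1
  ####. -> #   bit 30 = 1  t=0,i=3
  ###.# -> .   bit 29 = 0  t=0,i=13
  ###.. -> .   bit 28 = 0  t=0,i=4
  ##.## -> #   bit 27 = 1  t=1,i=8
  ##.#. -> #   bit 26 = 1  t=0,i=14
  ##..# -> #   bit 25 = 1  t=1,i=12
  ##... -> .   bit 24 = 0  t=0,i=5
  #.### -> #   bit 23 = 1  t=0,i=11
  #.##. -> #   bit 22 = 1  t=1,i=17
  #.#.# -> #   bit 21 = 1  t=2,i=1
  #.#.. -> #   bit 20 = 1  t=0,i=15
  #..## -> #   bit 19 = 1  t=1,i=5
  #..#. -> #   bit 18 = 1  t=2,i=19
  #...# -> .   bit 17 = 0  t=5,i=17
  #.... -> #   bit 16 = 1  t=0,i=6
  .#### -> .   bit 15 = 0  t=0,i=0
  .###. -> .   bit 14 = 0  t=0,i=12
  .##.# -> .   bit 13 = 0  t=1,i=7
  .##.. -> .   bit 12 = 0  t=1,i=18
  .#.## -> #   bit 11 = 1  t=0,i=10
  .#.#. -> #   bit 10 = 1  t=2,i=0
  .#..# -> #   bit 9 = 1  t=1,i=4
  .#... -> .   bit 8 = 0  t=0,i=16
  ..### -> .   bit 7 = 0  t=0,i=20
  ..##. -> .   bit 6 = 0  t=1,i=6
  ..#.# -> #   bit 5 = 1  t=0,i=9
  ..#.. -> #   bit 4 = 1  t=1,i=3
  ...## -> .   bit 3 = 0  t=0,i=19
  ...#. -> .   bit 2 = 0  t=0,i=8
  ....# -> #   bit 1 = 1  t=0,i=7
  ..... -> .   bit 0 = 0  t=1,i=0
  bits 01001110111111010000111000110010 = 1325207090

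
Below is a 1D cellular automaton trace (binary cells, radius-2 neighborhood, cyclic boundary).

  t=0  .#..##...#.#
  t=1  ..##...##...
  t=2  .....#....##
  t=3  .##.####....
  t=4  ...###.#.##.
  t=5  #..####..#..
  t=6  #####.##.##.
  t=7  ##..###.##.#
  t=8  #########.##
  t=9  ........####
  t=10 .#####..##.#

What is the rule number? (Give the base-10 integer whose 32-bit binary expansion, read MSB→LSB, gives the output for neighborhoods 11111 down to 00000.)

1053541269

  ##### -> .   bit 31 = 0  t=6,i=2
  ####. -> .   bit 30 = 0  t=3,i=6
  ###.# -> #   bit 29 = 1  t=4,i=5
  ###.. -> #   bit 28 = 1  t=3,i=7
  ##.## -> #   bit 27 = 1  t=3,i=3
  ##.#. -> #   bit 26 = 1  t=4,i=6
  ##..# -> #   bit 25 = 1  t=5,i=7
  ##... -> .   bit 24 = 0  t=0,i=6
  #.### -> #   bit 23 = 1  t=3,i=4
  #.##. -> #   bit 22 = 1  t=4,i=9
  #.#.# -> .   bit 21 = 0  t=0,i=11
  #.#.. -> .   bit 20 = 0  t=0,i=1
  #..## -> #   bit 19 = 1  t=0,i=3
  #..#. -> .   bit 18 = 0  t=5,i=8
  #...# -> #   bit 17 = 1  t=0,i=7
  #.... -> #   bit 16 = 1  t=1,i=10
  .#### -> #   bit 15 = 1  t=3,i=5
  .###. -> #   bit 14 = 1  t=4,i=4
  .##.# -> .   bit 13 = 0  t=3,i=2
  .##.. -> .   bit 12 = 0  t=0,i=5
  .#.## -> .   bit 11 = 0  t=4,i=8
  .#.#. -> .   bit 10 = 0  t=0,i=0
  .#..# -> #   bit 9 = 1  t=0,i=2
  .#... -> #   bit 8 = 1  t=2,i=6
  ..### -> #   bit 7 = 1  t=4,i=3
  ..##. -> .   bit 6 = 0  t=0,i=4
  ..#.# -> .   bit 5 = 0  t=0,i=9
  ..#.. -> #   bit 4 = 1  t=2,i=5
  ...## -> .   bit 3 = 0  t=1,i=1
  ...#. -> #   bit 2 = 1  t=0,i=8
  ....# -> .   bit 1 = 0  t=1,i=0
  ..... -> #   bit 0 = 1  t=1,i=11
  bits 00111110110010111100001110010101 = 1053541269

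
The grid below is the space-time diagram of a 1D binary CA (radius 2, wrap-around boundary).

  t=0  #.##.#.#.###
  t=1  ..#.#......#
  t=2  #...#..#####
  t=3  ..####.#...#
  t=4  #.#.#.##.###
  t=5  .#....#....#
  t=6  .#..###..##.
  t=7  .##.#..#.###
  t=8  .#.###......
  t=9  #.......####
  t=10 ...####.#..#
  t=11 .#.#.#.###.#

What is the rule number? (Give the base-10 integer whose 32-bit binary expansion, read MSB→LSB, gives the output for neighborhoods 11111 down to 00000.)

  #####|.  b31=0 t=2,i=9
  ####.|#  b30=1 t=0,i=11
  ###.#|.  b29=0 t=0,i=0
  ###..|.  b28=0 t=2,i=0
  ##.##|.  b27=0 t=0,i=1
  ##.#.|#  b26=1 t=0,i=4
  ##..#|#  b25=1 t=6,i=7
  ##...|.  b24=0 t=2,i=1
  #.###|.  b23=0 t=0,i=9
  #.##.|#  b22=1 t=0,i=2
  #.#.#|.  b21=0 t=0,i=5
  #.#..|#  b20=1 t=1,i=4
  #..##|.  b19=0 t=2,i=6
  #..#.|.  b18=0 t=1,i=1
  #...#|#  b17=1 t=2,i=2
  #....|.  b16=0 t=1,i=6
  .####|.  b15=0 t=0,i=10
  .###.|.  b14=0 t=6,i=5
  .##.#|.  b13=0 t=0,i=3
  .##..|#  b12=1 t=6,i=10
  .#.##|.  b11=0 t=0,i=8
  .#.#.|.  b10=0 t=0,i=6
  .#..#|#  b9=1 t=1,i=0
  .#...|.  b8=0 t=1,i=5
  ..###|#  b7=1 t=2,i=7
  ..##.|#  b6=1 t=6,i=9
  ..#.#|.  b5=0 t=1,i=2
  ..#..|#  b4=1 t=1,i=11
  ...##|.  b3=0 t=9,i=7
  ...#.|#  b2=1 t=1,i=10
  ....#|#  b1=1 t=1,i=9
  .....|#  b0=1 t=1,i=7
  bits 01000110010100100001001011010111 = 1179783895

1179783895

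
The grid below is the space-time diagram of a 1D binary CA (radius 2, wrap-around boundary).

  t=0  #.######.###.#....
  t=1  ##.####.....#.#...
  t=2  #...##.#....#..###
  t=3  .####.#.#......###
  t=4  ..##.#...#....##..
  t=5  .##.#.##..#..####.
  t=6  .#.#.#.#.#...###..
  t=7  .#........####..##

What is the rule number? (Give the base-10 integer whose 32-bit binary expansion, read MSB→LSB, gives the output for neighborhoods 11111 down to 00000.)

3305544168

  #####|#  b31=1 t=0,i=4
  ####.|#  b30=1 t=0,i=6
  ###.#|.  b29=0 t=0,i=7
  ###..|.  b28=0 t=1,i=6
  ##.##|.  b27=0 t=0,i=8
  ##.#.|#  b26=1 t=0,i=12
  ##..#|.  b25=0 t=5,i=8
  ##...|#  b24=1 t=1,i=7
  #.###|.  b23=0 t=0,i=2
  #.##.|.  b22=0 t=5,i=6
  #.#.#|.  b21=0 t=3,i=6
  #.#..|.  b20=0 t=0,i=13
  #..##|.  b19=0 t=2,i=14
  #..#.|#  b18=1 t=5,i=9
  #...#|#  b17=1 t=1,i=16
  #....|.  b16=0 t=0,i=15
  .####|#  b15=1 t=0,i=3
  .###.|.  b14=0 t=0,i=10
  .##.#|.  b13=0 t=1,i=1
  .##..|#  b12=1 t=4,i=15
  .#.##|#  b11=1 t=0,i=1
  .#.#.|.  b10=0 t=1,i=13
  .#..#|.  b9=0 t=2,i=13
  .#...|#  b8=1 t=0,i=14
  ..###|#  b7=1 t=2,i=15
  ..##.|#  b6=1 t=1,i=0
  ..#.#|#  b5=1 t=0,i=0
  ..#..|.  b4=0 t=2,i=12
  ...##|#  b3=1 t=1,i=17
  ...#.|.  b2=0 t=0,i=17
  ....#|.  b1=0 t=0,i=16
  .....|.  b0=0 t=1,i=9
  bits 11000101000001101001100111101000 = 3305544168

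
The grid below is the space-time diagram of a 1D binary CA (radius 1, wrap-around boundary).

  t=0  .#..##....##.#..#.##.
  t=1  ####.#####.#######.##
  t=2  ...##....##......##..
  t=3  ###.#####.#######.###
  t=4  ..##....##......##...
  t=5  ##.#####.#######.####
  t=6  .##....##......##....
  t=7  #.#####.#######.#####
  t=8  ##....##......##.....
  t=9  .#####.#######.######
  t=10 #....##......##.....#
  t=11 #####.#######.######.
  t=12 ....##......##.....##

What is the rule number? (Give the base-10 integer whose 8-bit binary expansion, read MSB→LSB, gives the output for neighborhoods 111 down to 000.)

  nb ###: next=.  (t=1,i=0, bit7=0)
  nb ##.: next=#  (t=0,i=5, bit6=1)
  nb #.#: next=#  (t=0,i=12, bit5=1)
  nb #..: next=#  (t=0,i=2, bit4=1)
  nb .##: next=.  (t=0,i=4, bit3=0)
  nb .#.: next=#  (t=0,i=1, bit2=1)
  nb ..#: next=#  (t=0,i=0, bit1=1)
  nb ...: next=#  (t=0,i=7, bit0=1)
  bits 01110111 = 119

119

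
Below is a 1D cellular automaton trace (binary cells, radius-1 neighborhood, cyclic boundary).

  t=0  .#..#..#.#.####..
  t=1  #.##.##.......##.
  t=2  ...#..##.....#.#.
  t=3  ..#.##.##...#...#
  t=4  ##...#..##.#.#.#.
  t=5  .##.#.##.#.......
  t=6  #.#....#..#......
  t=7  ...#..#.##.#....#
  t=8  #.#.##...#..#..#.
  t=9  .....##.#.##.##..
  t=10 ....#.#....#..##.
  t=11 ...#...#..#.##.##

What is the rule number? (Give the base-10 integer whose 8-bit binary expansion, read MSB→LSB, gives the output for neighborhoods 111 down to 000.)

82

  nb ###: next=.  (t=0,i=12, bit7=0)
  nb ##.: next=#  (t=0,i=14, bit6=1)
  nb #.#: next=.  (t=0,i=8, bit5=0)
  nb #..: next=#  (t=0,i=2, bit4=1)
  nb .##: next=.  (t=0,i=11, bit3=0)
  nb .#.: next=.  (t=0,i=1, bit2=0)
  nb ..#: next=#  (t=0,i=0, bit1=1)
  nb ...: next=.  (t=0,i=16, bit0=0)
  bits 01010010 = 82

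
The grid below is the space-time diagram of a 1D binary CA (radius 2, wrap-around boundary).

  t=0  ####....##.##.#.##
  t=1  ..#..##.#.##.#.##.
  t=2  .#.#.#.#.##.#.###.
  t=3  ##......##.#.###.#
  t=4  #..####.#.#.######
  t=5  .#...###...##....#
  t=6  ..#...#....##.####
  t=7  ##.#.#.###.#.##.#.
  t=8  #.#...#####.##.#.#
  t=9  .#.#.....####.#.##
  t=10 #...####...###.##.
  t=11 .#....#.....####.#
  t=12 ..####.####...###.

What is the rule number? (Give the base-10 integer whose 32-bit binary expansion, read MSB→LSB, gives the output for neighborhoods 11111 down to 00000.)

  #####|.  b31=0 t=0,i=0
  ####.|#  b30=1 t=0,i=2
  ###.#|#  b29=1 t=3,i=15
  ###..|.  b28=0 t=0,i=3
  ##.##|#  b27=1 t=0,i=10
  ##.#.|#  b26=1 t=0,i=13
  ##..#|#  b25=1 t=2,i=17
  ##...|.  b24=0 t=0,i=4
  #.###|#  b23=1 t=0,i=16
  #.##.|#  b22=1 t=0,i=11
  #.#.#|.  b21=0 t=0,i=14
  #.#..|.  b20=0 t=5,i=1
  #..##|.  b19=0 t=1,i=4
  #..#.|#  b18=1 t=2,i=0
  #...#|.  b17=0 t=1,i=0
  #....|#  b16=1 t=0,i=5
  .####|.  b15=0 t=0,i=17
  .###.|#  b14=1 t=2,i=15
  .##.#|.  b13=0 t=0,i=9
  .##..|#  b12=1 t=1,i=16
  .#.##|#  b11=1 t=0,i=15
  .#.#.|.  b10=0 t=2,i=2
  .#..#|#  b9=1 t=1,i=3
  .#...|#  b8=1 t=5,i=2
  ..###|.  b7=0 t=4,i=3
  ..##.|#  b6=1 t=0,i=8
  ..#.#|#  b5=1 t=2,i=1
  ..#..|.  b4=0 t=1,i=2
  ...##|.  b3=0 t=0,i=7
  ...#.|#  b2=1 t=1,i=1
  ....#|#  b1=1 t=0,i=6
  .....|#  b0=1 t=3,i=4
  bits 01101110110001010101101101100111 = 1858427751

1858427751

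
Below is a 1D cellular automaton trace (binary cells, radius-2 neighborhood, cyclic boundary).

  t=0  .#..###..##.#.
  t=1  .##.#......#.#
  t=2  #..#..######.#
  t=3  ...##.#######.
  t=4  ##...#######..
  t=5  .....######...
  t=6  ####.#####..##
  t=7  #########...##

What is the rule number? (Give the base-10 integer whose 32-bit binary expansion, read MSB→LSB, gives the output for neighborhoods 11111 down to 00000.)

3970009783

  [31] ##### => #  t=2,i=8
  [30] ####. => #  t=2,i=10
  [29] ###.# => #  t=2,i=11
  [28] ###.. => .  t=0,i=6
  [27] ##.## => #  t=2,i=12
  [26] ##.#. => #  t=0,i=11
  [25] ##..# => .  t=0,i=7
  [24] ##... => .  t=3,i=13
  [23] #.### => #  t=3,i=6
  [22] #.##. => .  t=1,i=1
  [21] #.#.# => #  t=1,i=13
  [20] #.#.. => .  t=0,i=12
  [19] #..## => .  t=0,i=3
  [18] #..#. => .  t=0,i=0
  [17] #...# => .  t=4,i=3
  [16] #.... => #  t=1,i=6
  [15] .#### => #  t=2,i=7
  [14] .###. => .  t=0,i=5
  [13] .##.# => .  t=0,i=10
  [12] .##.. => .  t=2,i=0
  [11] .#.## => #  t=1,i=0
  [10] .#.#. => .  t=1,i=12
  [9] .#..# => #  t=0,i=2
  [8] .#... => .  t=1,i=5
  [7] ..### => #  t=0,i=4
  [6] ..##. => .  t=0,i=9
  [5] ..#.# => #  t=1,i=11
  [4] ..#.. => #  t=0,i=1
  [3] ...## => .  t=3,i=2
  [2] ...#. => #  t=1,i=10
  [1] ....# => #  t=1,i=9
  [0] ..... => #  t=1,i=7
  bits 11101100101000011000101010110111 = 3970009783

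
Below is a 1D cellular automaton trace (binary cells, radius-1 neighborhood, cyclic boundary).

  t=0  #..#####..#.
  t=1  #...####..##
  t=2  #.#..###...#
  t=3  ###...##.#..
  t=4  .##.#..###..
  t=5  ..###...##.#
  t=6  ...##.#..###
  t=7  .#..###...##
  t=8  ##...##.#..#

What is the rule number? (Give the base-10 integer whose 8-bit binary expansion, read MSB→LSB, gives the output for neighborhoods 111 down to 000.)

  [7] ### => #  t=0,i=4
  [6] ##. => #  t=0,i=7
  [5] #.# => #  t=0,i=11
  [4] #.. => .  t=0,i=1
  [3] .## => .  t=0,i=3
  [2] .#. => #  t=0,i=0
  [1] ..# => .  t=0,i=2
  [0] ... => #  t=1,i=2
  bits 11100101 = 229

229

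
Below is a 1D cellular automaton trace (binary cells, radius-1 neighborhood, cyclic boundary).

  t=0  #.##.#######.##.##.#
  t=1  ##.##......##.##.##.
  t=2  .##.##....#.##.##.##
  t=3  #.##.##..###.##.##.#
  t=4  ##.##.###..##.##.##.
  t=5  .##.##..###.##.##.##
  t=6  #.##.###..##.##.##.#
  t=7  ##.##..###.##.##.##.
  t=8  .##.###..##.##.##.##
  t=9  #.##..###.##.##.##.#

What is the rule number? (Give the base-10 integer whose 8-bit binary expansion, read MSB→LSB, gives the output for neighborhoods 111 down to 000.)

118

  [7] ### => .  t=0,i=6
  [6] ##. => #  t=0,i=0
  [5] #.# => #  t=0,i=1
  [4] #.. => #  t=1,i=5
  [3] .## => .  t=0,i=2
  [2] .#. => #  t=2,i=10
  [1] ..# => #  t=1,i=10
  [0] ... => .  t=1,i=6
  bits 01110110 = 118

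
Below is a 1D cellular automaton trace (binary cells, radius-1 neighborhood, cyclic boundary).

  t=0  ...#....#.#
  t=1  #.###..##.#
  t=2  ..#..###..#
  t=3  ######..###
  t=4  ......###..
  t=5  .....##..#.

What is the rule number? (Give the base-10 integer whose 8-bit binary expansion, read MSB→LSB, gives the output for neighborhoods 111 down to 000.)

30

  nb ###: next=.  (t=1,i=3, bit7=0)
  nb ##.: next=.  (t=1,i=0, bit6=0)
  nb #.#: next=.  (t=0,i=9, bit5=0)
  nb #..: next=#  (t=0,i=0, bit4=1)
  nb .##: next=#  (t=1,i=2, bit3=1)
  nb .#.: next=#  (t=0,i=3, bit2=1)
  nb ..#: next=#  (t=0,i=2, bit1=1)
  nb ...: next=.  (t=0,i=1, bit0=0)
  bits 00011110 = 30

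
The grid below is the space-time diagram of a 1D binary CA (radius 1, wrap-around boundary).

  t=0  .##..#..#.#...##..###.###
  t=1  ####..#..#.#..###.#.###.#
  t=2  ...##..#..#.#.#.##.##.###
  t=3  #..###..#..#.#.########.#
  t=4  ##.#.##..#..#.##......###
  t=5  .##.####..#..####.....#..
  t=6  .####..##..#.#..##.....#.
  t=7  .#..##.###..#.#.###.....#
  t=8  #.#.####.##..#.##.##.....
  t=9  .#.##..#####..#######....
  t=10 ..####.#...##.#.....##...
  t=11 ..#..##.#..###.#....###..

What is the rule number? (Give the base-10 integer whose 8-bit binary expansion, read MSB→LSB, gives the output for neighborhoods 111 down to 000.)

120

  nb ###: next=.  (t=0,i=19, bit7=0)
  nb ##.: next=#  (t=0,i=2, bit6=1)
  nb #.#: next=#  (t=0,i=0, bit5=1)
  nb #..: next=#  (t=0,i=3, bit4=1)
  nb .##: next=#  (t=0,i=1, bit3=1)
  nb .#.: next=.  (t=0,i=5, bit2=0)
  nb ..#: next=.  (t=0,i=4, bit1=0)
  nb ...: next=.  (t=0,i=12, bit0=0)
  bits 01111000 = 120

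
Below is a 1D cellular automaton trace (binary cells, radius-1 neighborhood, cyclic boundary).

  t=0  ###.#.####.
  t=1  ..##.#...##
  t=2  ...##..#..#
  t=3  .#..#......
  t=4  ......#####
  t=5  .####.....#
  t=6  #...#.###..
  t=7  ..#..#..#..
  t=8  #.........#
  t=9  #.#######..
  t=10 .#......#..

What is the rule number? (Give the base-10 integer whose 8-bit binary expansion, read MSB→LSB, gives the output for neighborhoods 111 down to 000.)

97

  ###|.  b7=0 t=0,i=1
  ##.|#  b6=1 t=0,i=2
  #.#|#  b5=1 t=0,i=3
  #..|.  b4=0 t=1,i=0
  .##|.  b3=0 t=0,i=0
  .#.|.  b2=0 t=0,i=4
  ..#|.  b1=0 t=1,i=1
  ...|#  b0=1 t=1,i=7
  bits 01100001 = 97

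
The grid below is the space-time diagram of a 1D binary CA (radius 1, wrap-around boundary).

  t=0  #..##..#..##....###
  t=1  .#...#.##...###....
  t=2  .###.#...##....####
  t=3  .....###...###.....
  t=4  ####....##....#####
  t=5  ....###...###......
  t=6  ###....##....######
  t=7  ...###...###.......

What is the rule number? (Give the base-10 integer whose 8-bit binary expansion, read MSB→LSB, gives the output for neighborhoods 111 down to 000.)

  ###|.  b7=0 t=0,i=17
  ##.|.  b6=0 t=0,i=0
  #.#|.  b5=0 t=1,i=6
  #..|#  b4=1 t=0,i=1
  .##|.  b3=0 t=0,i=3
  .#.|#  b2=1 t=0,i=7
  ..#|.  b1=0 t=0,i=2
  ...|#  b0=1 t=0,i=13
  bits 00010101 = 21

21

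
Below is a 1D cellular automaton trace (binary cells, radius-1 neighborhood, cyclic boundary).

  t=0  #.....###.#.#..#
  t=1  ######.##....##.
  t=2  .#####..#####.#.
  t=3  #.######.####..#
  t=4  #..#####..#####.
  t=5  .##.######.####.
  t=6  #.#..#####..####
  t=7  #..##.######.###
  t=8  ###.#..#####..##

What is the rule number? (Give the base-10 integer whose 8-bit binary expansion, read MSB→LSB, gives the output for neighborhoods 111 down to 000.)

  nb ###: next=#  (t=0,i=7, bit7=1)
  nb ##.: next=#  (t=0,i=0, bit6=1)
  nb #.#: next=.  (t=0,i=9, bit5=0)
  nb #..: next=#  (t=0,i=1, bit4=1)
  nb .##: next=.  (t=0,i=6, bit3=0)
  nb .#.: next=.  (t=0,i=10, bit2=0)
  nb ..#: next=#  (t=0,i=5, bit1=1)
  nb ...: next=#  (t=0,i=2, bit0=1)
  bits 11010011 = 211

211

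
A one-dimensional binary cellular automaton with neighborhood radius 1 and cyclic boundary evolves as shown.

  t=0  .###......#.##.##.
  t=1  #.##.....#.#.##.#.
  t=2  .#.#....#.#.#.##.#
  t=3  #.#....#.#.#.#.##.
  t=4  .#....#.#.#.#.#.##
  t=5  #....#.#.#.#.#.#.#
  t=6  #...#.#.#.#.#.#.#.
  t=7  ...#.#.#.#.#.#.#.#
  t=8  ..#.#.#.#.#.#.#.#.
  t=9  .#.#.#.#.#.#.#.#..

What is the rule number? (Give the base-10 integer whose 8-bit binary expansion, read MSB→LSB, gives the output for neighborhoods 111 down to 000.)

226

  nb ###: next=#  (t=0,i=2, bit7=1)
  nb ##.: next=#  (t=0,i=3, bit6=1)
  nb #.#: next=#  (t=0,i=11, bit5=1)
  nb #..: next=.  (t=0,i=4, bit4=0)
  nb .##: next=.  (t=0,i=1, bit3=0)
  nb .#.: next=.  (t=0,i=10, bit2=0)
  nb ..#: next=#  (t=0,i=0, bit1=1)
  nb ...: next=.  (t=0,i=5, bit0=0)
  bits 11100010 = 226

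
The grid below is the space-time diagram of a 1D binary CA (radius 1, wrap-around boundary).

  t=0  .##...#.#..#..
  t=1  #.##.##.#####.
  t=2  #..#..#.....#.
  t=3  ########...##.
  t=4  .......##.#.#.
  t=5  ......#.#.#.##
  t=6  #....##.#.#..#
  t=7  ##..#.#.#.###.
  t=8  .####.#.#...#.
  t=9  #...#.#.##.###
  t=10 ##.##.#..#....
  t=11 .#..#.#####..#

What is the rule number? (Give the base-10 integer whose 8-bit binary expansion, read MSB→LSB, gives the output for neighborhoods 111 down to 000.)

86

  ### -> .   bit 7 = 0  t=1,i=9
  ##. -> #   bit 6 = 1  t=0,i=2
  #.# -> .   bit 5 = 0  t=0,i=7
  #.. -> #   bit 4 = 1  t=0,i=3
  .## -> .   bit 3 = 0  t=0,i=1
  .#. -> #   bit 2 = 1  t=0,i=6
  ..# -> #   bit 1 = 1  t=0,i=0
  ... -> .   bit 0 = 0  t=0,i=4
  bits 01010110 = 86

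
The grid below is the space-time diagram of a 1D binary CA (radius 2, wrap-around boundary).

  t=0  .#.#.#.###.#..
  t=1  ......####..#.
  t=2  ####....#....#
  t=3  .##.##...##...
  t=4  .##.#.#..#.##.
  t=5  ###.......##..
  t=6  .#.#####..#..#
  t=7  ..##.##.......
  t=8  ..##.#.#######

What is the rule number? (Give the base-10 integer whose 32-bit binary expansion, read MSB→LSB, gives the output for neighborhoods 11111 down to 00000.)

3788073281

  #####|#  b31=1 t=2,i=1
  ####.|#  b30=1 t=1,i=8
  ###.#|#  b29=1 t=0,i=9
  ###..|.  b28=0 t=1,i=9
  ##.##|.  b27=0 t=3,i=3
  ##.#.|.  b26=0 t=0,i=10
  ##..#|.  b25=0 t=1,i=10
  ##...|#  b24=1 t=2,i=4
  #.###|#  b23=1 t=0,i=7
  #.##.|#  b22=1 t=3,i=4
  #.#.#|.  b21=0 t=0,i=3
  #.#..|.  b20=0 t=0,i=11
  #..##|#  b19=1 t=4,i=0
  #..#.|.  b18=0 t=1,i=11
  #...#|.  b17=0 t=0,i=13
  #....|#  b16=1 t=1,i=0
  .####|.  b15=0 t=1,i=7
  .###.|#  b14=1 t=0,i=8
  .##.#|#  b13=1 t=3,i=2
  .##..|.  b12=0 t=3,i=5
  .#.##|#  b11=1 t=0,i=6
  .#.#.|.  b10=0 t=0,i=2
  .#..#|.  b9=0 t=4,i=7
  .#...|#  b8=1 t=0,i=12
  ..###|.  b7=0 t=1,i=6
  ..##.|#  b6=1 t=3,i=1
  ..#.#|.  b5=0 t=0,i=1
  ..#..|.  b4=0 t=1,i=12
  ...##|.  b3=0 t=1,i=5
  ...#.|.  b2=0 t=0,i=0
  ....#|.  b1=0 t=1,i=4
  .....|#  b0=1 t=1,i=1
  bits 11100001110010010110100101000001 = 3788073281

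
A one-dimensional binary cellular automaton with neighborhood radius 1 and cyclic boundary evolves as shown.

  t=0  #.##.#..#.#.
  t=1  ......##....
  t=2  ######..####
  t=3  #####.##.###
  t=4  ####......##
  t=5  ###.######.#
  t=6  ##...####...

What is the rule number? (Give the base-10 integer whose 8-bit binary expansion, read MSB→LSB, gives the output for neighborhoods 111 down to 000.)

  ### -> #   bit 7 = 1  t=2,i=0
  ##. -> .   bit 6 = 0  t=0,i=3
  #.# -> .   bit 5 = 0  t=0,i=1
  #.. -> #   bit 4 = 1  t=0,i=6
  .## -> .   bit 3 = 0  t=0,i=2
  .#. -> .   bit 2 = 0  t=0,i=0
  ..# -> #   bit 1 = 1  t=0,i=7
  ... -> #   bit 0 = 1  t=1,i=0
  bits 10010011 = 147

147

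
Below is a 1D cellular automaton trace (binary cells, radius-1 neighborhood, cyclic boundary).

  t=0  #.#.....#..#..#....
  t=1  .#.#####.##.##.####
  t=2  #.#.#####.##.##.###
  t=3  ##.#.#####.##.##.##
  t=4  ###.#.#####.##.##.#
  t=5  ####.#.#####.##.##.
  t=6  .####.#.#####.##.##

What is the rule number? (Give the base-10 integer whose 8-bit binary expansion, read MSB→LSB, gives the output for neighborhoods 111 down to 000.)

  ### -> #   bit 7 = 1  t=1,i=4
  ##. -> #   bit 6 = 1  t=1,i=7
  #.# -> #   bit 5 = 1  t=0,i=1
  #.. -> #   bit 4 = 1  t=0,i=3
  .## -> .   bit 3 = 0  t=1,i=3
  .#. -> .   bit 2 = 0  t=0,i=0
  ..# -> #   bit 1 = 1  t=0,i=7
  ... -> #   bit 0 = 1  t=0,i=4
  bits 11110011 = 243

243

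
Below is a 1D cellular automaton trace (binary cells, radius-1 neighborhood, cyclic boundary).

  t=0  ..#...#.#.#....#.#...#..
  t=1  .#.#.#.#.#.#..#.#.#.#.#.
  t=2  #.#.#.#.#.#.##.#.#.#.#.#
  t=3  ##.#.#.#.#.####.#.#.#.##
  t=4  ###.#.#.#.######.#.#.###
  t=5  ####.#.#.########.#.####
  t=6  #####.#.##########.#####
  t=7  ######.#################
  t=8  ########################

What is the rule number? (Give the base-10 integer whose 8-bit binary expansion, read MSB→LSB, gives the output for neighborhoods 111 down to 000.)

  ###|#  b7=1 t=3,i=0
  ##.|#  b6=1 t=2,i=0
  #.#|#  b5=1 t=0,i=7
  #..|#  b4=1 t=0,i=3
  .##|#  b3=1 t=2,i=12
  .#.|.  b2=0 t=0,i=2
  ..#|#  b1=1 t=0,i=1
  ...|.  b0=0 t=0,i=0
  bits 11111010 = 250

250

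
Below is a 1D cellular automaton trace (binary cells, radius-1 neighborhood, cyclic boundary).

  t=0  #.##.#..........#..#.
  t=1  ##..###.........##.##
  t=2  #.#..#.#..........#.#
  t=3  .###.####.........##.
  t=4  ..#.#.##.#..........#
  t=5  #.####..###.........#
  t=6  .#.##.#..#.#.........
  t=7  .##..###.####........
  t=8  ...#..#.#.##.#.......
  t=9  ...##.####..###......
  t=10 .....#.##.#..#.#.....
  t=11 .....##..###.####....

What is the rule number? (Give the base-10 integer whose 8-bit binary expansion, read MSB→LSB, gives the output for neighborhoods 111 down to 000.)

180

  [7] ### => #  t=1,i=0
  [6] ##. => .  t=0,i=3
  [5] #.# => #  t=0,i=1
  [4] #.. => #  t=0,i=6
  [3] .## => .  t=0,i=2
  [2] .#. => #  t=0,i=0
  [1] ..# => .  t=0,i=15
  [0] ... => .  t=0,i=7
  bits 10110100 = 180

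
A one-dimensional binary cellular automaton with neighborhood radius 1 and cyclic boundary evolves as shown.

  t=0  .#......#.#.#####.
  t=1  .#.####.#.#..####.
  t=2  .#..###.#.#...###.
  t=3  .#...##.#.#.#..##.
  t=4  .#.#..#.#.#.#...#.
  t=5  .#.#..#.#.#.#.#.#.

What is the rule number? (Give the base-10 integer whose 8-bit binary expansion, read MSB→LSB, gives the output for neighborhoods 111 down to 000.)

  nb ###: next=#  (t=0,i=13, bit7=1)
  nb ##.: next=#  (t=0,i=16, bit6=1)
  nb #.#: next=.  (t=0,i=9, bit5=0)
  nb #..: next=.  (t=0,i=2, bit4=0)
  nb .##: next=.  (t=0,i=12, bit3=0)
  nb .#.: next=#  (t=0,i=1, bit2=1)
  nb ..#: next=.  (t=0,i=0, bit1=0)
  nb ...: next=#  (t=0,i=3, bit0=1)
  bits 11000101 = 197

197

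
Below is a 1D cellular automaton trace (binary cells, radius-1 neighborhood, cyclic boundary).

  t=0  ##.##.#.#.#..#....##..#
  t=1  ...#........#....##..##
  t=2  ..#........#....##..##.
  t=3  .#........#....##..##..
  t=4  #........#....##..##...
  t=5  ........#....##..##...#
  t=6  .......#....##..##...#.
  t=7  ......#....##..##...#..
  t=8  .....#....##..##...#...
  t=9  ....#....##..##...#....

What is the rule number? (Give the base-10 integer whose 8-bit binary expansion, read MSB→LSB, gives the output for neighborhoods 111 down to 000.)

  nb ###: next=.  (t=0,i=0, bit7=0)
  nb ##.: next=.  (t=0,i=1, bit6=0)
  nb #.#: next=.  (t=0,i=2, bit5=0)
  nb #..: next=.  (t=0,i=11, bit4=0)
  nb .##: next=#  (t=0,i=3, bit3=1)
  nb .#.: next=.  (t=0,i=6, bit2=0)
  nb ..#: next=#  (t=0,i=12, bit1=1)
  nb ...: next=.  (t=0,i=15, bit0=0)
  bits 00001010 = 10

10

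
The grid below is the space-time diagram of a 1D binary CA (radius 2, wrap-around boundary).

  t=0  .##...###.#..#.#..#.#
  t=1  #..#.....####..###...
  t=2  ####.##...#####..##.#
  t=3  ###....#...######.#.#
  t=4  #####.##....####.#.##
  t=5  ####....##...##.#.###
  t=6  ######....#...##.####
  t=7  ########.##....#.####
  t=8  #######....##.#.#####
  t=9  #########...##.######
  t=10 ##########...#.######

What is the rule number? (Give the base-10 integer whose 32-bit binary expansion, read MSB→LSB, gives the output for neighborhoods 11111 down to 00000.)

  [31] ##### => #  t=2,i=1
  [30] ####. => #  t=1,i=11
  [29] ###.# => .  t=0,i=8
  [28] ###.. => #  t=1,i=12
  [27] ##.## => .  t=2,i=4
  [26] ##.#. => #  t=0,i=9
  [25] ##..# => #  t=1,i=13
  [24] ##... => #  t=0,i=3
  [23] #.### => #  t=2,i=20
  [22] #.##. => .  t=0,i=1
  [21] #.#.# => .  t=0,i=20
  [20] #.#.. => #  t=0,i=10
  [19] #..## => #  t=1,i=14
  [18] #..#. => #  t=0,i=12
  [17] #...# => .  t=0,i=4
  [16] #.... => #  t=1,i=5
  [15] .#### => #  t=1,i=10
  [14] .###. => .  t=0,i=7
  [13] .##.# => #  t=2,i=18
  [12] .##.. => .  t=0,i=2
  [11] .#.## => #  t=0,i=0
  [10] .#.#. => .  t=0,i=14
  [9] .#..# => #  t=0,i=11
  [8] .#... => .  t=1,i=4
  [7] ..### => .  t=0,i=6
  [6] ..##. => .  t=2,i=17
  [5] ..#.# => .  t=0,i=13
  [4] ..#.. => #  t=1,i=0
  [3] ...## => .  t=0,i=5
  [2] ...#. => #  t=1,i=20
  [1] ....# => .  t=1,i=7
  [0] ..... => #  t=1,i=6
  bits 11010111100111011010101000010101 = 3617434133

3617434133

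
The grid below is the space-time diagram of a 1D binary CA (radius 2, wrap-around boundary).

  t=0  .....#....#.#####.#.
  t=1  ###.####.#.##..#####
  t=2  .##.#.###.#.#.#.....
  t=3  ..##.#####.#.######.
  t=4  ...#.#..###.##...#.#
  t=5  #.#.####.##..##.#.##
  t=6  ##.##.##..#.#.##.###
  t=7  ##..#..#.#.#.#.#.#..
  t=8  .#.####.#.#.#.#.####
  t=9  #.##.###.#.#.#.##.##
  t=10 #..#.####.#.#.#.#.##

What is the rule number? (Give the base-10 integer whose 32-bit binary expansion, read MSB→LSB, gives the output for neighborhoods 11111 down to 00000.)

  ##### -> .   bit 31 = 0  t=0,i=14
  ####. -> #   bit 30 = 1  t=0,i=15
  ###.# -> #   bit 29 = 1  t=0,i=16
  ###.. -> .   bit 28 = 0  t=3,i=18
  ##.## -> .   bit 27 = 0  t=1,i=3
  ##.#. -> #   bit 26 = 1  t=0,i=17
  ##..# -> .   bit 25 = 0  t=1,i=13
  ##... -> #   bit 24 = 1  t=3,i=19
  #.### -> #   bit 23 = 1  t=0,i=12
  #.##. -> .   bit 22 = 0  t=1,i=11
  #.#.# -> .   bit 21 = 0  t=1,i=9
  #.#.. -> #   bit 20 = 1  t=0,i=18
  #..## -> #   bit 19 = 1  t=1,i=14
  #..#. -> #   bit 18 = 1  t=6,i=9
  #...# -> .   bit 17 = 0  t=3,i=0
  #.... -> #   bit 16 = 1  t=0,i=0
  .#### -> .   bit 15 = 0  t=0,i=13
  .###. -> #   bit 14 = 1  t=2,i=7
  .##.# -> #   bit 13 = 1  t=2,i=2
  .##.. -> #   bit 12 = 1  t=1,i=12
  .#.## -> #   bit 11 = 1  t=0,i=11
  .#.#. -> #   bit 10 = 1  t=2,i=11
  .#..# -> #   bit 9 = 1  t=4,i=6
  .#... -> #   bit 8 = 1  t=0,i=6
  ..### -> .   bit 7 = 0  t=1,i=15
  ..##. -> .   bit 6 = 0  t=2,i=1
  ..#.# -> .   bit 5 = 0  t=0,i=10
  ..#.. -> #   bit 4 = 1  t=0,i=5
  ...## -> .   bit 3 = 0  t=2,i=0
  ...#. -> #   bit 2 = 1  t=0,i=4
  ....# -> .   bit 1 = 0  t=0,i=3
  ..... -> #   bit 0 = 1  t=0,i=1
  bits 01100101100111010111111100010101 = 1704820501

1704820501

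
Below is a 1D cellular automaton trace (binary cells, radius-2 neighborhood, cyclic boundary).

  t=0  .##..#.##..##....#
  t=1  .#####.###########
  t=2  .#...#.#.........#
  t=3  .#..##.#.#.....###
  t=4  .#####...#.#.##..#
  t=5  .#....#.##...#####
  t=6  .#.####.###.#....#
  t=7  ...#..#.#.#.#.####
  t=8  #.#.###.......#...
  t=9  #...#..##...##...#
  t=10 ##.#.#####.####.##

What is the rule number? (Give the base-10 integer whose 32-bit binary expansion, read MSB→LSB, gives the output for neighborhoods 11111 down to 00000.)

601698926

  nb #####: next=.  (t=1,i=3, bit31=0)
  nb ####.: next=.  (t=1,i=4, bit30=0)
  nb ###.#: next=#  (t=1,i=5, bit29=1)
  nb ###..: next=.  (t=4,i=5, bit28=0)
  nb ##.##: next=.  (t=1,i=0, bit27=0)
  nb ##.#.: next=.  (t=3,i=0, bit26=0)
  nb ##..#: next=#  (t=0,i=3, bit25=1)
  nb ##...: next=#  (t=0,i=13, bit24=1)
  nb #.###: next=#  (t=1,i=1, bit23=1)
  nb #.##.: next=#  (t=0,i=1, bit22=1)
  nb #.#.#: next=.  (t=3,i=7, bit21=0)
  nb #.#..: next=#  (t=2,i=1, bit20=1)
  nb #..##: next=#  (t=0,i=10, bit19=1)
  nb #..#.: next=#  (t=0,i=4, bit18=1)
  nb #...#: next=.  (t=2,i=3, bit17=0)
  nb #....: next=#  (t=0,i=14, bit16=1)
  nb .####: next=.  (t=1,i=2, bit15=0)
  nb .###.: next=.  (t=3,i=16, bit14=0)
  nb .##.#: next=#  (t=3,i=5, bit13=1)
  nb .##..: next=#  (t=0,i=2, bit12=1)
  nb .#.##: next=.  (t=0,i=0, bit11=0)
  nb .#.#.: next=.  (t=2,i=0, bit10=0)
  nb .#..#: next=#  (t=3,i=2, bit9=1)
  nb .#...: next=.  (t=2,i=2, bit8=0)
  nb ..###: next=.  (t=3,i=15, bit7=0)
  nb ..##.: next=#  (t=0,i=11, bit6=1)
  nb ..#.#: next=#  (t=0,i=5, bit5=1)
  nb ..#..: next=.  (t=7,i=3, bit4=0)
  nb ...##: next=#  (t=3,i=14, bit3=1)
  nb ...#.: next=#  (t=0,i=16, bit2=1)
  nb ....#: next=#  (t=0,i=15, bit1=1)
  nb .....: next=.  (t=2,i=10, bit0=0)
  bits 00100011110111010011001001101110 = 601698926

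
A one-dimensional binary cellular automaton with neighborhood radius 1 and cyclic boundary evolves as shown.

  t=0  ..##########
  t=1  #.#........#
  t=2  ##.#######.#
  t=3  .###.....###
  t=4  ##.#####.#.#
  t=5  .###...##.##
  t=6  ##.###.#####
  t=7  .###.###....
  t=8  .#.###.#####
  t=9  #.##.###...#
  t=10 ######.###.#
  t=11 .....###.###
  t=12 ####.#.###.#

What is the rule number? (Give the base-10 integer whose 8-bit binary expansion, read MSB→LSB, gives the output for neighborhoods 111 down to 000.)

  ### -> .   bit 7 = 0  t=0,i=3
  ##. -> #   bit 6 = 1  t=0,i=11
  #.# -> #   bit 5 = 1  t=1,i=1
  #.. -> #   bit 4 = 1  t=0,i=0
  .## -> #   bit 3 = 1  t=0,i=2
  .#. -> .   bit 2 = 0  t=1,i=2
  ..# -> .   bit 1 = 0  t=0,i=1
  ... -> #   bit 0 = 1  t=1,i=4
  bits 01111001 = 121

121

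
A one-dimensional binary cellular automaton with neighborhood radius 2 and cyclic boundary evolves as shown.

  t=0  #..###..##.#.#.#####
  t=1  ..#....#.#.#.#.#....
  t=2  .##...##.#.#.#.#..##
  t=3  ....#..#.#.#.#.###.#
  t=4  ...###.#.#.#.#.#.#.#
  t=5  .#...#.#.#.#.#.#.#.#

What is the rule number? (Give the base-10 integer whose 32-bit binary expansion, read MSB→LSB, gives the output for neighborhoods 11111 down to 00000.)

  #####|.  b31=0 t=0,i=17
  ####.|.  b30=0 t=0,i=19
  ###.#|#  b29=1 t=3,i=17
  ###..|.  b28=0 t=0,i=0
  ##.##|.  b27=0 t=2,i=0
  ##.#.|.  b26=0 t=0,i=10
  ##..#|.  b25=0 t=0,i=1
  ##...|.  b24=0 t=2,i=3
  #.###|#  b23=1 t=0,i=15
  #.##.|.  b22=0 t=2,i=1
  #.#.#|#  b21=1 t=0,i=11
  #.#..|#  b20=1 t=1,i=15
  #..##|#  b19=1 t=0,i=2
  #..#.|.  b18=0 t=3,i=6
  #...#|#  b17=1 t=2,i=4
  #....|.  b16=0 t=1,i=4
  .####|.  b15=0 t=0,i=16
  .###.|.  b14=0 t=0,i=4
  .##.#|#  b13=1 t=0,i=9
  .##..|.  b12=0 t=2,i=2
  .#.##|.  b11=0 t=0,i=14
  .#.#.|.  b10=0 t=0,i=12
  .#..#|#  b9=1 t=2,i=16
  .#...|.  b8=0 t=1,i=3
  ..###|.  b7=0 t=0,i=3
  ..##.|.  b6=0 t=0,i=8
  ..#.#|#  b5=1 t=1,i=7
  ..#..|#  b4=1 t=1,i=2
  ...##|.  b3=0 t=2,i=5
  ...#.|#  b2=1 t=1,i=1
  ....#|.  b1=0 t=1,i=0
  .....|#  b0=1 t=1,i=18
  bits 00100000101110100010001000110101 = 549069365

549069365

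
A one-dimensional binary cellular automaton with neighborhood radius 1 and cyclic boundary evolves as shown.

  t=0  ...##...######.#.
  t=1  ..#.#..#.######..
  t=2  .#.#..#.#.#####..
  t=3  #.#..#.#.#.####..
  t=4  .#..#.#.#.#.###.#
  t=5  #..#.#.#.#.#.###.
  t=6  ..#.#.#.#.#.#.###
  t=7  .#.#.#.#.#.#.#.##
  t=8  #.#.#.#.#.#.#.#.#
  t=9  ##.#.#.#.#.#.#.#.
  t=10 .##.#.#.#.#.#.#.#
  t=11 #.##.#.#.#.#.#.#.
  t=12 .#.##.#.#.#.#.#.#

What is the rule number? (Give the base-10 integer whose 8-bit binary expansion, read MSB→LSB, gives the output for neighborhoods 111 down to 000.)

226

  nb ###: next=#  (t=0,i=9, bit7=1)
  nb ##.: next=#  (t=0,i=4, bit6=1)
  nb #.#: next=#  (t=0,i=14, bit5=1)
  nb #..: next=.  (t=0,i=5, bit4=0)
  nb .##: next=.  (t=0,i=3, bit3=0)
  nb .#.: next=.  (t=0,i=15, bit2=0)
  nb ..#: next=#  (t=0,i=2, bit1=1)
  nb ...: next=.  (t=0,i=0, bit0=0)
  bits 11100010 = 226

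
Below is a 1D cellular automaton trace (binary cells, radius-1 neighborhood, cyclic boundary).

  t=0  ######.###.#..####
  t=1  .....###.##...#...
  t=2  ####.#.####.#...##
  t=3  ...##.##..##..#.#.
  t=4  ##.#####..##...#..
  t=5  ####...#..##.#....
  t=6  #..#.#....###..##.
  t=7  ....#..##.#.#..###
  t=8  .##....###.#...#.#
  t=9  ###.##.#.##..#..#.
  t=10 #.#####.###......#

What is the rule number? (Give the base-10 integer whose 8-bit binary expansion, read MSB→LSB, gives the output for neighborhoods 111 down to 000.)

  ###|.  b7=0 t=0,i=0
  ##.|#  b6=1 t=0,i=5
  #.#|#  b5=1 t=0,i=6
  #..|.  b4=0 t=0,i=12
  .##|#  b3=1 t=0,i=7
  .#.|.  b2=0 t=0,i=11
  ..#|.  b1=0 t=0,i=13
  ...|#  b0=1 t=1,i=0
  bits 01101001 = 105

105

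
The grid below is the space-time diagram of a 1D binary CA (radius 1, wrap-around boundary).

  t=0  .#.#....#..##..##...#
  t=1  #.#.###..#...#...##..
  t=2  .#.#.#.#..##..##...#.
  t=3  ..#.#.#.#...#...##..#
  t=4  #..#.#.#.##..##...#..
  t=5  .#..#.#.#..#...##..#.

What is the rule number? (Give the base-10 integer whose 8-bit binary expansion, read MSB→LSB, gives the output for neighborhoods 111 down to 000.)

177

  [7] ### => #  t=1,i=5
  [6] ##. => .  t=0,i=12
  [5] #.# => #  t=0,i=0
  [4] #.. => #  t=0,i=4
  [3] .## => .  t=0,i=11
  [2] .#. => .  t=0,i=1
  [1] ..# => .  t=0,i=7
  [0] ... => #  t=0,i=5
  bits 10110001 = 177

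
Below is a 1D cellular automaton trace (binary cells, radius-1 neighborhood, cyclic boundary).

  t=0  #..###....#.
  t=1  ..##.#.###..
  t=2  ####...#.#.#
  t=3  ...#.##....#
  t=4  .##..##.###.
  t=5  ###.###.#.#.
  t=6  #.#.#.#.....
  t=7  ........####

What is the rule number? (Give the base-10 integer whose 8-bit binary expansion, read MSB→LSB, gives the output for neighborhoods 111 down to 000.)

75

  ###|.  b7=0 t=0,i=4
  ##.|#  b6=1 t=0,i=5
  #.#|.  b5=0 t=0,i=11
  #..|.  b4=0 t=0,i=1
  .##|#  b3=1 t=0,i=3
  .#.|.  b2=0 t=0,i=0
  ..#|#  b1=1 t=0,i=2
  ...|#  b0=1 t=0,i=7
  bits 01001011 = 75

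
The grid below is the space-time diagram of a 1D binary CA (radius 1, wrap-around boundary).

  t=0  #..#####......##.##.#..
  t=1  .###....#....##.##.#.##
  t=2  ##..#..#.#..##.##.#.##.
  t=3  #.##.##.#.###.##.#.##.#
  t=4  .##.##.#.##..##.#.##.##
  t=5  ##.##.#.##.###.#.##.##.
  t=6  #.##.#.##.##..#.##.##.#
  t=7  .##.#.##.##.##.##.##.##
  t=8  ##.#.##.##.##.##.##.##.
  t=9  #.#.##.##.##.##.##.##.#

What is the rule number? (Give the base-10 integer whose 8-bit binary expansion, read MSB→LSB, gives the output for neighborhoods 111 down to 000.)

  [7] ### => .  t=0,i=4
  [6] ##. => .  t=0,i=7
  [5] #.# => #  t=0,i=16
  [4] #.. => #  t=0,i=1
  [3] .## => #  t=0,i=3
  [2] .#. => .  t=0,i=0
  [1] ..# => #  t=0,i=2
  [0] ... => .  t=0,i=9
  bits 00111010 = 58

58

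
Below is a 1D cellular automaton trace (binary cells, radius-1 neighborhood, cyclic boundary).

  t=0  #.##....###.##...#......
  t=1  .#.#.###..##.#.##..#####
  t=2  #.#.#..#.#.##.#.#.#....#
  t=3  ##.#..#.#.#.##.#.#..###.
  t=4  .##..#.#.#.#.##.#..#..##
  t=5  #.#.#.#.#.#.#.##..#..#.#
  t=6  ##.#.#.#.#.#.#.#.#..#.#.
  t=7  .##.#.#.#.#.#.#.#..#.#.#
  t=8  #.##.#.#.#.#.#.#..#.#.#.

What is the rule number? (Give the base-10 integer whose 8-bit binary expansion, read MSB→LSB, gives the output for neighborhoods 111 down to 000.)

99

  ### -> .   bit 7 = 0  t=0,i=9
  ##. -> #   bit 6 = 1  t=0,i=3
  #.# -> #   bit 5 = 1  t=0,i=1
  #.. -> .   bit 4 = 0  t=0,i=4
  .## -> .   bit 3 = 0  t=0,i=2
  .#. -> .   bit 2 = 0  t=0,i=0
  ..# -> #   bit 1 = 1  t=0,i=7
  ... -> #   bit 0 = 1  t=0,i=5
  bits 01100011 = 99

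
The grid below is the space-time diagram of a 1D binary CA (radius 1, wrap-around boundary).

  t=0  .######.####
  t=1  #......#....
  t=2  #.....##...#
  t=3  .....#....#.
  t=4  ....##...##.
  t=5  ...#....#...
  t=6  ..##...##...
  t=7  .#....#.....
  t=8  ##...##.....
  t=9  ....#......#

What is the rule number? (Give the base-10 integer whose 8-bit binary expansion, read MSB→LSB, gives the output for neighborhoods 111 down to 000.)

38

  nb ###: next=.  (t=0,i=2, bit7=0)
  nb ##.: next=.  (t=0,i=6, bit6=0)
  nb #.#: next=#  (t=0,i=0, bit5=1)
  nb #..: next=.  (t=1,i=1, bit4=0)
  nb .##: next=.  (t=0,i=1, bit3=0)
  nb .#.: next=#  (t=1,i=0, bit2=1)
  nb ..#: next=#  (t=1,i=6, bit1=1)
  nb ...: next=.  (t=1,i=2, bit0=0)
  bits 00100110 = 38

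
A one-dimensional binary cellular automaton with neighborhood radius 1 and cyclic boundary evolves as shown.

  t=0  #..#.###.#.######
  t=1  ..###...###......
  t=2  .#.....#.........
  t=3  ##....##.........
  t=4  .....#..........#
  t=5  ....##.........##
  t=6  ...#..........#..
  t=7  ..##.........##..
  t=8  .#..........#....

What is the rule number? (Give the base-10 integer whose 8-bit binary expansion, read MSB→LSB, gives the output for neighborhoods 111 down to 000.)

  [7] ### => .  t=0,i=6
  [6] ##. => .  t=0,i=0
  [5] #.# => #  t=0,i=4
  [4] #.. => .  t=0,i=1
  [3] .## => .  t=0,i=5
  [2] .#. => #  t=0,i=3
  [1] ..# => #  t=0,i=2
  [0] ... => .  t=1,i=0
  bits 00100110 = 38

38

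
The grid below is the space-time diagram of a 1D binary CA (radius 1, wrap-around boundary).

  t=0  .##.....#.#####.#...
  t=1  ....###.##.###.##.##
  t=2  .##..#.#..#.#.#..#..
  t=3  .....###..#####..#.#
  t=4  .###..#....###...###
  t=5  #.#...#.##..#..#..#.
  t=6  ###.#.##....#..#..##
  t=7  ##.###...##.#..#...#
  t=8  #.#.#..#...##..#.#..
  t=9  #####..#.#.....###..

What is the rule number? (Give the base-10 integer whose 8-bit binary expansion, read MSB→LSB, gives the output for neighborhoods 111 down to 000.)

  nb ###: next=#  (t=0,i=11, bit7=1)
  nb ##.: next=.  (t=0,i=2, bit6=0)
  nb #.#: next=#  (t=0,i=9, bit5=1)
  nb #..: next=.  (t=0,i=3, bit4=0)
  nb .##: next=.  (t=0,i=1, bit3=0)
  nb .#.: next=#  (t=0,i=8, bit2=1)
  nb ..#: next=.  (t=0,i=0, bit1=0)
  nb ...: next=#  (t=0,i=4, bit0=1)
  bits 10100101 = 165

165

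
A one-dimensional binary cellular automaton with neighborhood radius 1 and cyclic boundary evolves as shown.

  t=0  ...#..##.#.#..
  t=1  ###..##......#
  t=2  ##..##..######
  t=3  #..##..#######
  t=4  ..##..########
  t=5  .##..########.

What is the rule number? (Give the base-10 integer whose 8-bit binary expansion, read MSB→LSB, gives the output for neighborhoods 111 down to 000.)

139

  ### -> #   bit 7 = 1  t=1,i=0
  ##. -> .   bit 6 = 0  t=0,i=7
  #.# -> .   bit 5 = 0  t=0,i=8
  #.. -> .   bit 4 = 0  t=0,i=4
  .## -> #   bit 3 = 1  t=0,i=6
  .#. -> .   bit 2 = 0  t=0,i=3
  ..# -> #   bit 1 = 1  t=0,i=2
  ... -> #   bit 0 = 1  t=0,i=0
  bits 10001011 = 139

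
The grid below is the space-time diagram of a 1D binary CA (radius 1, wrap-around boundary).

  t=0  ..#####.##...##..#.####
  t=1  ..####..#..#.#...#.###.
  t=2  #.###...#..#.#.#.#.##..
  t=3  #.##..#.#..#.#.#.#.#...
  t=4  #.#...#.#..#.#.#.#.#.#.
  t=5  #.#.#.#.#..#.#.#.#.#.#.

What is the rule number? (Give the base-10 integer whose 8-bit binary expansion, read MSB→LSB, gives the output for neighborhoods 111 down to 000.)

141

  nb ###: next=#  (t=0,i=3, bit7=1)
  nb ##.: next=.  (t=0,i=6, bit6=0)
  nb #.#: next=.  (t=0,i=7, bit5=0)
  nb #..: next=.  (t=0,i=0, bit4=0)
  nb .##: next=#  (t=0,i=2, bit3=1)
  nb .#.: next=#  (t=0,i=17, bit2=1)
  nb ..#: next=.  (t=0,i=1, bit1=0)
  nb ...: next=#  (t=0,i=11, bit0=1)
  bits 10001101 = 141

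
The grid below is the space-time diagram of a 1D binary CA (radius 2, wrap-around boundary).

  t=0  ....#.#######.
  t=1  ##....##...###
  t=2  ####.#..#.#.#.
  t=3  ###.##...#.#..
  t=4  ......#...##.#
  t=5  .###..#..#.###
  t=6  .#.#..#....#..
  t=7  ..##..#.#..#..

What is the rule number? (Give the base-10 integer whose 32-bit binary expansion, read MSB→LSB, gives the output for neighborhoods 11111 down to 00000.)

  #####|.  b31=0 t=0,i=8
  ####.|#  b30=1 t=0,i=11
  ###.#|.  b29=0 t=2,i=3
  ###..|#  b28=1 t=0,i=12
  ##.##|.  b27=0 t=3,i=3
  ##.#.|#  b26=1 t=2,i=4
  ##..#|.  b25=0 t=5,i=4
  ##...|#  b24=1 t=0,i=13
  #.###|#  b23=1 t=0,i=6
  #.##.|.  b22=0 t=3,i=4
  #.#.#|.  b21=0 t=2,i=10
  #.#..|#  b20=1 t=2,i=5
  #..##|#  b19=1 t=3,i=13
  #..#.|.  b18=0 t=2,i=7
  #...#|.  b17=0 t=1,i=9
  #....|#  b16=1 t=0,i=0
  .####|#  b15=1 t=0,i=7
  .###.|.  b14=0 t=3,i=1
  .##.#|#  b13=1 t=4,i=11
  .##..|.  b12=0 t=1,i=7
  .#.##|.  b11=0 t=0,i=5
  .#.#.|#  b10=1 t=2,i=9
  .#..#|.  b9=0 t=2,i=6
  .#...|.  b8=0 t=4,i=0
  ..###|.  b7=0 t=1,i=11
  ..##.|.  b6=0 t=1,i=6
  ..#.#|.  b5=0 t=0,i=4
  ..#..|#  b4=1 t=4,i=6
  ...##|#  b3=1 t=1,i=5
  ...#.|.  b2=0 t=0,i=3
  ....#|.  b1=0 t=0,i=2
  .....|#  b0=1 t=0,i=1
  bits 01010101100110011010010000011001 = 1436132377

1436132377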